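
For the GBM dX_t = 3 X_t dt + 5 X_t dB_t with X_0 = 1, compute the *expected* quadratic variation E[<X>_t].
E[<X>_t] = 25*exp(31*t)/31 - 25/31

<X>_t = int_0^t (5 * X_s)^2 ds. Taking expectation inside the integral: E[<X>_t] = 5^2 * int_0^t E[X_s^2] ds. For GBM, E[X_s^2] = x_0^2 * exp((2 mu + sigma^2) s). Integrating:
  E[<X>_t] = 5^2 * 1^2 * (exp((2*3 + 5^2) t) - 1) / (2*3 + 5^2)
           = 5^2 * 1^2 * (exp(31 t) - 1) / 31 = 25*exp(31*t)/31 - 25/31.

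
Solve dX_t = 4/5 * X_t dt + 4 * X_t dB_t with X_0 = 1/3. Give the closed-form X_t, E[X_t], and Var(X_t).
X_t = 1/3 * exp((-36/5) t + (4) B_t); E[X_t] = exp(4*t/5)/3; Var(X_t) = (exp(16*t) - 1)*exp(8*t/5)/9

For GBM dX = mu X dt + sigma X dB with X_0 = x_0, apply Itô to Y = log X: dY = (mu - sigma^2/2) dt + sigma dB, so Y_t = log(x_0) + (mu - sigma^2/2) t + sigma B_t and hence X_t = x_0 * exp((mu - sigma^2/2) t + sigma B_t).
With mu = 4/5, sigma = 4, x_0 = 1/3, this gives:
  X_t = 1/3 * exp((-36/5) * t + (4) * B_t).
Since sigma*B_t ~ Normal(0, sigma^2 t), E[exp(sigma*B_t)] = exp(sigma^2 t / 2); so E[X_t] = x_0 * exp((mu - sigma^2/2) t) * exp(sigma^2 t / 2) = x_0 * exp(mu t) = exp(4*t/5)/3.
Var(X_t) = E[X_t^2] - (E[X_t])^2 = x_0^2 * exp(2 mu t) * (exp(sigma^2 t) - 1) = (exp(16*t) - 1)*exp(8*t/5)/9.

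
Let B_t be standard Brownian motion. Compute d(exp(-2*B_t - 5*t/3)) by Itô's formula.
d(exp(-2*B_t - 5*t/3)) = (exp(-2*B_t - 5*t/3)/3) dt + (-2*exp(-2*B_t - 5*t/3)) dB_t

Itô's formula for f(t, x): d f(t, B_t) = (f_t + (1/2) f_xx) dt + f_x dB_t. Compute partials of f(t, x) = exp(-5*t/3 - 2*x):
  f_t(t,x)  = -5*exp(-5*t/3 - 2*x)/3
  f_x(t,x)  = -2*exp(-5*t/3 - 2*x)
  f_xx(t,x) = 4*exp(-5*t/3 - 2*x)
Assemble drift = f_t + (1/2) f_xx = exp(-5*t/3 - 2*x)/3 and diffusion = f_x = -2*exp(-5*t/3 - 2*x). Substituting x = B_t:
  d(exp(-2*B_t - 5*t/3)) = (exp(-2*B_t - 5*t/3)/3) dt + (-2*exp(-2*B_t - 5*t/3)) dB_t.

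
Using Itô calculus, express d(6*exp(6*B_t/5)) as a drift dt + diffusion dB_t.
d(6*exp(6*B_t/5)) = (108*exp(6*B_t/5)/25) dt + (36*exp(6*B_t/5)/5) dB_t

Itô's formula for f(B_t) gives d f(B_t) = f'(B_t) dB_t + (1/2) f''(B_t) dt. Compute derivatives of f(x) = 6*exp(6*x/5):
  f'(x)  = 36*exp(6*x/5)/5
  f''(x) = 216*exp(6*x/5)/25
Substitute x = B_t and multiply the f'' term by 1/2:
  drift     = (1/2) * (216*exp(6*x/5)/25) evaluated at B_t = 108*exp(6*B_t/5)/25
  diffusion = (36*exp(6*x/5)/5) evaluated at B_t = 36*exp(6*B_t/5)/5
Therefore d(6*exp(6*B_t/5)) = (108*exp(6*B_t/5)/25) dt + (36*exp(6*B_t/5)/5) dB_t.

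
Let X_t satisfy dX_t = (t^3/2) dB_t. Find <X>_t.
<X>_t = t^7/28

For an Itô process dX_t = a(t) dt + b(t) dB_t, the quadratic variation is <X>_t = int_0^t b(s)^2 ds (the drift term does not contribute). Here b(s) = s^3/2, so
  b(s)^2 = s^6/4.
Integrating from 0 to t:
  <X>_t = int_0^t (s^6/4) ds = t^7/28.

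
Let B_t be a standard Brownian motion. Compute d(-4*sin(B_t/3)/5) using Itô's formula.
d(-4*sin(B_t/3)/5) = (2*sin(B_t/3)/45) dt + (-4*cos(B_t/3)/15) dB_t

Itô's formula for f(B_t) gives d f(B_t) = f'(B_t) dB_t + (1/2) f''(B_t) dt. Compute derivatives of f(x) = -4*sin(x/3)/5:
  f'(x)  = -4*cos(x/3)/15
  f''(x) = 4*sin(x/3)/45
Substitute x = B_t and multiply the f'' term by 1/2:
  drift     = (1/2) * (4*sin(x/3)/45) evaluated at B_t = 2*sin(B_t/3)/45
  diffusion = (-4*cos(x/3)/15) evaluated at B_t = -4*cos(B_t/3)/15
Therefore d(-4*sin(B_t/3)/5) = (2*sin(B_t/3)/45) dt + (-4*cos(B_t/3)/15) dB_t.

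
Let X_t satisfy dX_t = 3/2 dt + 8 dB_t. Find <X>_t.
<X>_t = 64*t

For an Itô process dX_t = a(t) dt + b(t) dB_t, the quadratic variation is <X>_t = int_0^t b(s)^2 ds (the drift term does not contribute). Here b(s) = 8, so
  b(s)^2 = 64.
Integrating from 0 to t:
  <X>_t = int_0^t (64) ds = 64*t.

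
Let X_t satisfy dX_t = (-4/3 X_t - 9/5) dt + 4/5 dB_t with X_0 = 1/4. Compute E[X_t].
E[X_t] = -27/20 + 8*exp(-4*t/3)/5

Taking expectations and using E[dB_t] = 0, the mean m(t) = E[X_t] satisfies the ODE m'(t) = a m(t) + b with m(0) = x_0. With a = -4/3, b = -9/5, x_0 = 1/4, the solution is
  m(t) = x_0 * exp(a t) + (b/a) * (exp(a t) - 1)
       = (1/4) * exp((-4/3) t) + ((-9/5)/(-4/3)) * (exp((-4/3) t) - 1)
       = -27/20 + 8*exp(-4*t/3)/5.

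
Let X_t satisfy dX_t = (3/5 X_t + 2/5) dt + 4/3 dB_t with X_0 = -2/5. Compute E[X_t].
E[X_t] = 4*exp(3*t/5)/15 - 2/3

Taking expectations and using E[dB_t] = 0, the mean m(t) = E[X_t] satisfies the ODE m'(t) = a m(t) + b with m(0) = x_0. With a = 3/5, b = 2/5, x_0 = -2/5, the solution is
  m(t) = x_0 * exp(a t) + (b/a) * (exp(a t) - 1)
       = (-2/5) * exp((3/5) t) + ((2/5)/(3/5)) * (exp((3/5) t) - 1)
       = 4*exp(3*t/5)/15 - 2/3.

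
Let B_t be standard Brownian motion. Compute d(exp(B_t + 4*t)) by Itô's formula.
d(exp(B_t + 4*t)) = (9*exp(B_t + 4*t)/2) dt + (exp(B_t + 4*t)) dB_t

Itô's formula for f(t, x): d f(t, B_t) = (f_t + (1/2) f_xx) dt + f_x dB_t. Compute partials of f(t, x) = exp(4*t + x):
  f_t(t,x)  = 4*exp(4*t + x)
  f_x(t,x)  = exp(4*t + x)
  f_xx(t,x) = exp(4*t + x)
Assemble drift = f_t + (1/2) f_xx = 9*exp(4*t + x)/2 and diffusion = f_x = exp(4*t + x). Substituting x = B_t:
  d(exp(B_t + 4*t)) = (9*exp(B_t + 4*t)/2) dt + (exp(B_t + 4*t)) dB_t.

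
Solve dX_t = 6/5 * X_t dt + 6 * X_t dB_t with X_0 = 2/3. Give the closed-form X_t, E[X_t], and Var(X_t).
X_t = 2/3 * exp((-84/5) t + (6) B_t); E[X_t] = 2*exp(6*t/5)/3; Var(X_t) = 4*(exp(36*t) - 1)*exp(12*t/5)/9

For GBM dX = mu X dt + sigma X dB with X_0 = x_0, apply Itô to Y = log X: dY = (mu - sigma^2/2) dt + sigma dB, so Y_t = log(x_0) + (mu - sigma^2/2) t + sigma B_t and hence X_t = x_0 * exp((mu - sigma^2/2) t + sigma B_t).
With mu = 6/5, sigma = 6, x_0 = 2/3, this gives:
  X_t = 2/3 * exp((-84/5) * t + (6) * B_t).
Since sigma*B_t ~ Normal(0, sigma^2 t), E[exp(sigma*B_t)] = exp(sigma^2 t / 2); so E[X_t] = x_0 * exp((mu - sigma^2/2) t) * exp(sigma^2 t / 2) = x_0 * exp(mu t) = 2*exp(6*t/5)/3.
Var(X_t) = E[X_t^2] - (E[X_t])^2 = x_0^2 * exp(2 mu t) * (exp(sigma^2 t) - 1) = 4*(exp(36*t) - 1)*exp(12*t/5)/9.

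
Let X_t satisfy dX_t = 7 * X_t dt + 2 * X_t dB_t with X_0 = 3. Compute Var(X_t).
Var(X_t) = 9*(exp(4*t) - 1)*exp(14*t)

For GBM dX = mu X dt + sigma X dB with X_0 = x_0, apply Itô to Y = log X: dY = (mu - sigma^2/2) dt + sigma dB, so Y_t = log(x_0) + (mu - sigma^2/2) t + sigma B_t and hence X_t = x_0 * exp((mu - sigma^2/2) t + sigma B_t).
With mu = 7, sigma = 2, x_0 = 3, this gives:
  X_t = 3 * exp((5) * t + (2) * B_t).
Since sigma*B_t ~ Normal(0, sigma^2 t), E[exp(sigma*B_t)] = exp(sigma^2 t / 2); so E[X_t] = x_0 * exp((mu - sigma^2/2) t) * exp(sigma^2 t / 2) = x_0 * exp(mu t) = 3*exp(7*t).
Var(X_t) = E[X_t^2] - (E[X_t])^2 = x_0^2 * exp(2 mu t) * (exp(sigma^2 t) - 1) = 9*(exp(4*t) - 1)*exp(14*t).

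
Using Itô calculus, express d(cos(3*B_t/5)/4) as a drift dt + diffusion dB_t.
d(cos(3*B_t/5)/4) = (-9*cos(3*B_t/5)/200) dt + (-3*sin(3*B_t/5)/20) dB_t

Itô's formula for f(B_t) gives d f(B_t) = f'(B_t) dB_t + (1/2) f''(B_t) dt. Compute derivatives of f(x) = cos(3*x/5)/4:
  f'(x)  = -3*sin(3*x/5)/20
  f''(x) = -9*cos(3*x/5)/100
Substitute x = B_t and multiply the f'' term by 1/2:
  drift     = (1/2) * (-9*cos(3*x/5)/100) evaluated at B_t = -9*cos(3*B_t/5)/200
  diffusion = (-3*sin(3*x/5)/20) evaluated at B_t = -3*sin(3*B_t/5)/20
Therefore d(cos(3*B_t/5)/4) = (-9*cos(3*B_t/5)/200) dt + (-3*sin(3*B_t/5)/20) dB_t.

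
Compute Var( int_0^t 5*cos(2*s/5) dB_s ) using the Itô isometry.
Var = 25*t/2 + 125*sin(4*t/5)/8

The Itô integral of a deterministic integrand f(s) has mean 0 because each increment f(s) * (B_{s+ds} - B_s) has mean 0. By the Itô isometry:
  Var( int_0^t f(s) dB_s ) = E[ (int_0^t f(s) dB_s)^2 ] = int_0^t f(s)^2 ds.
Here f(s) = 5*cos(2*s/5), so f(s)^2 = 25*cos(2*s/5)^2. Integrate:
  int_0^t (25*cos(2*s/5)^2) ds = 25*t/2 + 125*sin(4*t/5)/8.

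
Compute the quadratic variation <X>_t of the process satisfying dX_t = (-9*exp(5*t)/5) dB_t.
<X>_t = 81*exp(10*t)/250 - 81/250

For an Itô process dX_t = a(t) dt + b(t) dB_t, the quadratic variation is <X>_t = int_0^t b(s)^2 ds (the drift term does not contribute). Here b(s) = -9*exp(5*s)/5, so
  b(s)^2 = 81*exp(10*s)/25.
Integrating from 0 to t:
  <X>_t = int_0^t (81*exp(10*s)/25) ds = 81*exp(10*t)/250 - 81/250.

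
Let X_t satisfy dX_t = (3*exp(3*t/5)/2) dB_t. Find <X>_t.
<X>_t = 15*exp(6*t/5)/8 - 15/8

For an Itô process dX_t = a(t) dt + b(t) dB_t, the quadratic variation is <X>_t = int_0^t b(s)^2 ds (the drift term does not contribute). Here b(s) = 3*exp(3*s/5)/2, so
  b(s)^2 = 9*exp(6*s/5)/4.
Integrating from 0 to t:
  <X>_t = int_0^t (9*exp(6*s/5)/4) ds = 15*exp(6*t/5)/8 - 15/8.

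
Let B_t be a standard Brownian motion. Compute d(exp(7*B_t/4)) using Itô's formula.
d(exp(7*B_t/4)) = (49*exp(7*B_t/4)/32) dt + (7*exp(7*B_t/4)/4) dB_t

Itô's formula for f(B_t) gives d f(B_t) = f'(B_t) dB_t + (1/2) f''(B_t) dt. Compute derivatives of f(x) = exp(7*x/4):
  f'(x)  = 7*exp(7*x/4)/4
  f''(x) = 49*exp(7*x/4)/16
Substitute x = B_t and multiply the f'' term by 1/2:
  drift     = (1/2) * (49*exp(7*x/4)/16) evaluated at B_t = 49*exp(7*B_t/4)/32
  diffusion = (7*exp(7*x/4)/4) evaluated at B_t = 7*exp(7*B_t/4)/4
Therefore d(exp(7*B_t/4)) = (49*exp(7*B_t/4)/32) dt + (7*exp(7*B_t/4)/4) dB_t.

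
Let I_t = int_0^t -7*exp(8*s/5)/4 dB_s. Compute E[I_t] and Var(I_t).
E[I_t] = 0; Var(I_t) = 245*exp(16*t/5)/256 - 245/256

The Itô integral of a deterministic integrand f(s) has mean 0 because each increment f(s) * (B_{s+ds} - B_s) has mean 0. By the Itô isometry:
  Var( int_0^t f(s) dB_s ) = E[ (int_0^t f(s) dB_s)^2 ] = int_0^t f(s)^2 ds.
Here f(s) = -7*exp(8*s/5)/4, so f(s)^2 = 49*exp(16*s/5)/16. Integrate:
  int_0^t (49*exp(16*s/5)/16) ds = 245*exp(16*t/5)/256 - 245/256.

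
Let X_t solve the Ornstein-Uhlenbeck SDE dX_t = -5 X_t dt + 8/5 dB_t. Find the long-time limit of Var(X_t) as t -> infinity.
lim Var(X_t) = 32/125

The OU SDE dX = -theta X dt + sigma dB admits the integrating factor exp(theta t): d(exp(theta t) X_t) = sigma exp(theta t) dB_t. Integrating from 0 to t gives X_t = x_0 * exp(-theta t) + sigma * int_0^t exp(-theta (t-s)) dB_s for any initial x_0. The Itô integral has variance (by the Itô isometry) sigma^2 * int_0^t exp(-2 theta (t - s)) ds = sigma^2 * (1 - exp(-2 theta t)) / (2 theta), independent of x_0.
With theta = 5, sigma = 8/5:
  Var(X_t) = (8/5)^2 * (1 - exp(-2*5 t)) / (2 * 5) = 32/125 - 32*exp(-10*t)/125.
As t -> infinity, exp(-2*5 t) -> 0, so the stationary variance is sigma^2 / (2 theta) = 32/125.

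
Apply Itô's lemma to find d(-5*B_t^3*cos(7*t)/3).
d(-5*B_t^3*cos(7*t)/3) = (5*B_t*(7*B_t^2*sin(7*t)/3 - cos(7*t))) dt + (-5*B_t^2*cos(7*t)) dB_t

Itô's formula for f(t, x): d f(t, B_t) = (f_t + (1/2) f_xx) dt + f_x dB_t. Compute partials of f(t, x) = -5*x^3*cos(7*t)/3:
  f_t(t,x)  = 35*x^3*sin(7*t)/3
  f_x(t,x)  = -5*x^2*cos(7*t)
  f_xx(t,x) = -10*x*cos(7*t)
Assemble drift = f_t + (1/2) f_xx = 5*x*(7*x^2*sin(7*t)/3 - cos(7*t)) and diffusion = f_x = -5*x^2*cos(7*t). Substituting x = B_t:
  d(-5*B_t^3*cos(7*t)/3) = (5*B_t*(7*B_t^2*sin(7*t)/3 - cos(7*t))) dt + (-5*B_t^2*cos(7*t)) dB_t.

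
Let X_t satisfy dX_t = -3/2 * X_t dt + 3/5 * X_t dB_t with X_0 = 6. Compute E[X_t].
E[X_t] = 6*exp(-3*t/2)

For GBM dX = mu X dt + sigma X dB with X_0 = x_0, apply Itô to Y = log X: dY = (mu - sigma^2/2) dt + sigma dB, so Y_t = log(x_0) + (mu - sigma^2/2) t + sigma B_t and hence X_t = x_0 * exp((mu - sigma^2/2) t + sigma B_t).
With mu = -3/2, sigma = 3/5, x_0 = 6, this gives:
  X_t = 6 * exp((-42/25) * t + (3/5) * B_t).
Since sigma*B_t ~ Normal(0, sigma^2 t), E[exp(sigma*B_t)] = exp(sigma^2 t / 2); so E[X_t] = x_0 * exp((mu - sigma^2/2) t) * exp(sigma^2 t / 2) = x_0 * exp(mu t) = 6*exp(-3*t/2).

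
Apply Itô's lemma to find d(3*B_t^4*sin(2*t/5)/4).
d(3*B_t^4*sin(2*t/5)/4) = (3*B_t^2*(B_t^2*cos(2*t/5) + 15*sin(2*t/5))/10) dt + (3*B_t^3*sin(2*t/5)) dB_t

Itô's formula for f(t, x): d f(t, B_t) = (f_t + (1/2) f_xx) dt + f_x dB_t. Compute partials of f(t, x) = 3*x^4*sin(2*t/5)/4:
  f_t(t,x)  = 3*x^4*cos(2*t/5)/10
  f_x(t,x)  = 3*x^3*sin(2*t/5)
  f_xx(t,x) = 9*x^2*sin(2*t/5)
Assemble drift = f_t + (1/2) f_xx = 3*x^2*(x^2*cos(2*t/5) + 15*sin(2*t/5))/10 and diffusion = f_x = 3*x^3*sin(2*t/5). Substituting x = B_t:
  d(3*B_t^4*sin(2*t/5)/4) = (3*B_t^2*(B_t^2*cos(2*t/5) + 15*sin(2*t/5))/10) dt + (3*B_t^3*sin(2*t/5)) dB_t.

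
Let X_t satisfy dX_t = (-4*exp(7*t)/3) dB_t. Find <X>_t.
<X>_t = 8*exp(14*t)/63 - 8/63

For an Itô process dX_t = a(t) dt + b(t) dB_t, the quadratic variation is <X>_t = int_0^t b(s)^2 ds (the drift term does not contribute). Here b(s) = -4*exp(7*s)/3, so
  b(s)^2 = 16*exp(14*s)/9.
Integrating from 0 to t:
  <X>_t = int_0^t (16*exp(14*s)/9) ds = 8*exp(14*t)/63 - 8/63.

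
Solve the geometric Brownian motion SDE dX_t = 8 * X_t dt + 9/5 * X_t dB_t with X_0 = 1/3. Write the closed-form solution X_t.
X_t = 1/3 * exp((319/50) * t + (9/5) * B_t)

For GBM dX = mu X dt + sigma X dB with X_0 = x_0, apply Itô to Y = log X: dY = (mu - sigma^2/2) dt + sigma dB, so Y_t = log(x_0) + (mu - sigma^2/2) t + sigma B_t and hence X_t = x_0 * exp((mu - sigma^2/2) t + sigma B_t).
With mu = 8, sigma = 9/5, x_0 = 1/3, this gives:
  X_t = 1/3 * exp((319/50) * t + (9/5) * B_t).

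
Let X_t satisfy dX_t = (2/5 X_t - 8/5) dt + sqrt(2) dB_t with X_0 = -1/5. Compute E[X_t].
E[X_t] = 4 - 21*exp(2*t/5)/5

Taking expectations and using E[dB_t] = 0, the mean m(t) = E[X_t] satisfies the ODE m'(t) = a m(t) + b with m(0) = x_0. With a = 2/5, b = -8/5, x_0 = -1/5, the solution is
  m(t) = x_0 * exp(a t) + (b/a) * (exp(a t) - 1)
       = (-1/5) * exp((2/5) t) + ((-8/5)/(2/5)) * (exp((2/5) t) - 1)
       = 4 - 21*exp(2*t/5)/5.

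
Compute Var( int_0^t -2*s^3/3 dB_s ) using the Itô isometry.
Var = 4*t^7/63

The Itô integral of a deterministic integrand f(s) has mean 0 because each increment f(s) * (B_{s+ds} - B_s) has mean 0. By the Itô isometry:
  Var( int_0^t f(s) dB_s ) = E[ (int_0^t f(s) dB_s)^2 ] = int_0^t f(s)^2 ds.
Here f(s) = -2*s^3/3, so f(s)^2 = 4*s^6/9. Integrate:
  int_0^t (4*s^6/9) ds = 4*t^7/63.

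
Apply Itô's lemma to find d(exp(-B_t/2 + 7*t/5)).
d(exp(-B_t/2 + 7*t/5)) = (61*exp(-B_t/2 + 7*t/5)/40) dt + (-exp(-B_t/2 + 7*t/5)/2) dB_t

Itô's formula for f(t, x): d f(t, B_t) = (f_t + (1/2) f_xx) dt + f_x dB_t. Compute partials of f(t, x) = exp(7*t/5 - x/2):
  f_t(t,x)  = 7*exp(7*t/5 - x/2)/5
  f_x(t,x)  = -exp(7*t/5 - x/2)/2
  f_xx(t,x) = exp(7*t/5 - x/2)/4
Assemble drift = f_t + (1/2) f_xx = 61*exp(7*t/5 - x/2)/40 and diffusion = f_x = -exp(7*t/5 - x/2)/2. Substituting x = B_t:
  d(exp(-B_t/2 + 7*t/5)) = (61*exp(-B_t/2 + 7*t/5)/40) dt + (-exp(-B_t/2 + 7*t/5)/2) dB_t.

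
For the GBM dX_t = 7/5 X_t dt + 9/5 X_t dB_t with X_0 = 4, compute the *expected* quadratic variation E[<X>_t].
E[<X>_t] = 1296*exp(151*t/25)/151 - 1296/151

<X>_t = int_0^t ((9/5) * X_s)^2 ds. Taking expectation inside the integral: E[<X>_t] = (9/5)^2 * int_0^t E[X_s^2] ds. For GBM, E[X_s^2] = x_0^2 * exp((2 mu + sigma^2) s). Integrating:
  E[<X>_t] = (9/5)^2 * 4^2 * (exp((2*(7/5) + (9/5)^2) t) - 1) / (2*(7/5) + (9/5)^2)
           = (9/5)^2 * 4^2 * (exp((151/25) t) - 1) / (151/25) = 1296*exp(151*t/25)/151 - 1296/151.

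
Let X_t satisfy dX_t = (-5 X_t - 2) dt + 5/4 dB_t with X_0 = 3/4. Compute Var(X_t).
Var(X_t) = 5/32 - 5*exp(-10*t)/32

The variance V(t) = Var(X_t) satisfies V'(t) = 2 a V(t) + c^2 with V(0) = 0 (drift coefficient is linear in X, diffusion is constant). With a = -5, c = 5/4, the solution is
  V(t) = (c^2 / (2 a)) * (exp(2 a t) - 1)
       = ((5/4)^2 / (2*(-5))) * (exp((-10) t) - 1)
       = 5/32 - 5*exp(-10*t)/32.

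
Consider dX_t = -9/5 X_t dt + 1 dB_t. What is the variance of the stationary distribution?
lim Var(X_t) = 5/18

The OU SDE dX = -theta X dt + sigma dB admits the integrating factor exp(theta t): d(exp(theta t) X_t) = sigma exp(theta t) dB_t. Integrating from 0 to t gives X_t = x_0 * exp(-theta t) + sigma * int_0^t exp(-theta (t-s)) dB_s for any initial x_0. The Itô integral has variance (by the Itô isometry) sigma^2 * int_0^t exp(-2 theta (t - s)) ds = sigma^2 * (1 - exp(-2 theta t)) / (2 theta), independent of x_0.
With theta = 9/5, sigma = 1:
  Var(X_t) = (1)^2 * (1 - exp(-2*9/5 t)) / (2 * 9/5) = 5/18 - 5*exp(-18*t/5)/18.
As t -> infinity, exp(-2*9/5 t) -> 0, so the stationary variance is sigma^2 / (2 theta) = 5/18.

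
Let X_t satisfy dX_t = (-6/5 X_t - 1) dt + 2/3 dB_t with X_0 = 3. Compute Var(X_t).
Var(X_t) = 5/27 - 5*exp(-12*t/5)/27

The variance V(t) = Var(X_t) satisfies V'(t) = 2 a V(t) + c^2 with V(0) = 0 (drift coefficient is linear in X, diffusion is constant). With a = -6/5, c = 2/3, the solution is
  V(t) = (c^2 / (2 a)) * (exp(2 a t) - 1)
       = ((2/3)^2 / (2*(-6/5))) * (exp((-12/5) t) - 1)
       = 5/27 - 5*exp(-12*t/5)/27.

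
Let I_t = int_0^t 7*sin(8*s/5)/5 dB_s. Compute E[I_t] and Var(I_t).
E[I_t] = 0; Var(I_t) = 49*t/50 - 49*sin(8*t/5)*cos(8*t/5)/80

The Itô integral of a deterministic integrand f(s) has mean 0 because each increment f(s) * (B_{s+ds} - B_s) has mean 0. By the Itô isometry:
  Var( int_0^t f(s) dB_s ) = E[ (int_0^t f(s) dB_s)^2 ] = int_0^t f(s)^2 ds.
Here f(s) = 7*sin(8*s/5)/5, so f(s)^2 = 49*sin(8*s/5)^2/25. Integrate:
  int_0^t (49*sin(8*s/5)^2/25) ds = 49*t/50 - 49*sin(8*t/5)*cos(8*t/5)/80.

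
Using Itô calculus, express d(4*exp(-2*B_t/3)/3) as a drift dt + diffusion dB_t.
d(4*exp(-2*B_t/3)/3) = (8*exp(-2*B_t/3)/27) dt + (-8*exp(-2*B_t/3)/9) dB_t

Itô's formula for f(B_t) gives d f(B_t) = f'(B_t) dB_t + (1/2) f''(B_t) dt. Compute derivatives of f(x) = 4*exp(-2*x/3)/3:
  f'(x)  = -8*exp(-2*x/3)/9
  f''(x) = 16*exp(-2*x/3)/27
Substitute x = B_t and multiply the f'' term by 1/2:
  drift     = (1/2) * (16*exp(-2*x/3)/27) evaluated at B_t = 8*exp(-2*B_t/3)/27
  diffusion = (-8*exp(-2*x/3)/9) evaluated at B_t = -8*exp(-2*B_t/3)/9
Therefore d(4*exp(-2*B_t/3)/3) = (8*exp(-2*B_t/3)/27) dt + (-8*exp(-2*B_t/3)/9) dB_t.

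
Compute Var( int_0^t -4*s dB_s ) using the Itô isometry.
Var = 16*t^3/3

The Itô integral of a deterministic integrand f(s) has mean 0 because each increment f(s) * (B_{s+ds} - B_s) has mean 0. By the Itô isometry:
  Var( int_0^t f(s) dB_s ) = E[ (int_0^t f(s) dB_s)^2 ] = int_0^t f(s)^2 ds.
Here f(s) = -4*s, so f(s)^2 = 16*s^2. Integrate:
  int_0^t (16*s^2) ds = 16*t^3/3.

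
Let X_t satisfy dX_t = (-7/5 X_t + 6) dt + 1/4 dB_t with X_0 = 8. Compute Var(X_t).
Var(X_t) = 5/224 - 5*exp(-14*t/5)/224

The variance V(t) = Var(X_t) satisfies V'(t) = 2 a V(t) + c^2 with V(0) = 0 (drift coefficient is linear in X, diffusion is constant). With a = -7/5, c = 1/4, the solution is
  V(t) = (c^2 / (2 a)) * (exp(2 a t) - 1)
       = ((1/4)^2 / (2*(-7/5))) * (exp((-14/5) t) - 1)
       = 5/224 - 5*exp(-14*t/5)/224.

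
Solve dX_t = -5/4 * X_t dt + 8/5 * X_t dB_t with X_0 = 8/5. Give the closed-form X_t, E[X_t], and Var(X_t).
X_t = 8/5 * exp((-253/100) t + (8/5) B_t); E[X_t] = 8*exp(-5*t/4)/5; Var(X_t) = (64*exp(64*t/25) - 64)*exp(-5*t/2)/25

For GBM dX = mu X dt + sigma X dB with X_0 = x_0, apply Itô to Y = log X: dY = (mu - sigma^2/2) dt + sigma dB, so Y_t = log(x_0) + (mu - sigma^2/2) t + sigma B_t and hence X_t = x_0 * exp((mu - sigma^2/2) t + sigma B_t).
With mu = -5/4, sigma = 8/5, x_0 = 8/5, this gives:
  X_t = 8/5 * exp((-253/100) * t + (8/5) * B_t).
Since sigma*B_t ~ Normal(0, sigma^2 t), E[exp(sigma*B_t)] = exp(sigma^2 t / 2); so E[X_t] = x_0 * exp((mu - sigma^2/2) t) * exp(sigma^2 t / 2) = x_0 * exp(mu t) = 8*exp(-5*t/4)/5.
Var(X_t) = E[X_t^2] - (E[X_t])^2 = x_0^2 * exp(2 mu t) * (exp(sigma^2 t) - 1) = (64*exp(64*t/25) - 64)*exp(-5*t/2)/25.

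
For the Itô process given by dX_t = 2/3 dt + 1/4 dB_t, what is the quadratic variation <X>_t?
<X>_t = t/16

For an Itô process dX_t = a(t) dt + b(t) dB_t, the quadratic variation is <X>_t = int_0^t b(s)^2 ds (the drift term does not contribute). Here b(s) = 1/4, so
  b(s)^2 = 1/16.
Integrating from 0 to t:
  <X>_t = int_0^t (1/16) ds = t/16.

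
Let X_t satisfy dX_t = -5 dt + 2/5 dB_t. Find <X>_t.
<X>_t = 4*t/25

For an Itô process dX_t = a(t) dt + b(t) dB_t, the quadratic variation is <X>_t = int_0^t b(s)^2 ds (the drift term does not contribute). Here b(s) = 2/5, so
  b(s)^2 = 4/25.
Integrating from 0 to t:
  <X>_t = int_0^t (4/25) ds = 4*t/25.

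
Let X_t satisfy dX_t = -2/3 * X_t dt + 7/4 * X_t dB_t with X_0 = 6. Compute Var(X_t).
Var(X_t) = (36*exp(49*t/16) - 36)*exp(-4*t/3)

For GBM dX = mu X dt + sigma X dB with X_0 = x_0, apply Itô to Y = log X: dY = (mu - sigma^2/2) dt + sigma dB, so Y_t = log(x_0) + (mu - sigma^2/2) t + sigma B_t and hence X_t = x_0 * exp((mu - sigma^2/2) t + sigma B_t).
With mu = -2/3, sigma = 7/4, x_0 = 6, this gives:
  X_t = 6 * exp((-211/96) * t + (7/4) * B_t).
Since sigma*B_t ~ Normal(0, sigma^2 t), E[exp(sigma*B_t)] = exp(sigma^2 t / 2); so E[X_t] = x_0 * exp((mu - sigma^2/2) t) * exp(sigma^2 t / 2) = x_0 * exp(mu t) = 6*exp(-2*t/3).
Var(X_t) = E[X_t^2] - (E[X_t])^2 = x_0^2 * exp(2 mu t) * (exp(sigma^2 t) - 1) = (36*exp(49*t/16) - 36)*exp(-4*t/3).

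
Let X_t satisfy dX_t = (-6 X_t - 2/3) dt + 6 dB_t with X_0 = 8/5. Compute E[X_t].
E[X_t] = -1/9 + 77*exp(-6*t)/45

Taking expectations and using E[dB_t] = 0, the mean m(t) = E[X_t] satisfies the ODE m'(t) = a m(t) + b with m(0) = x_0. With a = -6, b = -2/3, x_0 = 8/5, the solution is
  m(t) = x_0 * exp(a t) + (b/a) * (exp(a t) - 1)
       = (8/5) * exp((-6) t) + ((-2/3)/(-6)) * (exp((-6) t) - 1)
       = -1/9 + 77*exp(-6*t)/45.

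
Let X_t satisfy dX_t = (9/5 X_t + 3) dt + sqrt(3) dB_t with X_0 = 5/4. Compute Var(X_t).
Var(X_t) = 5*exp(18*t/5)/6 - 5/6

The variance V(t) = Var(X_t) satisfies V'(t) = 2 a V(t) + c^2 with V(0) = 0 (drift coefficient is linear in X, diffusion is constant). With a = 9/5, c = sqrt(3), the solution is
  V(t) = (c^2 / (2 a)) * (exp(2 a t) - 1)
       = (sqrt(3)^2 / (2*(9/5))) * (exp((18/5) t) - 1)
       = 5*exp(18*t/5)/6 - 5/6.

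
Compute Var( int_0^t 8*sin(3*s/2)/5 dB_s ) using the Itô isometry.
Var = 32*t/25 - 32*sin(3*t)/75

The Itô integral of a deterministic integrand f(s) has mean 0 because each increment f(s) * (B_{s+ds} - B_s) has mean 0. By the Itô isometry:
  Var( int_0^t f(s) dB_s ) = E[ (int_0^t f(s) dB_s)^2 ] = int_0^t f(s)^2 ds.
Here f(s) = 8*sin(3*s/2)/5, so f(s)^2 = 64*sin(3*s/2)^2/25. Integrate:
  int_0^t (64*sin(3*s/2)^2/25) ds = 32*t/25 - 32*sin(3*t)/75.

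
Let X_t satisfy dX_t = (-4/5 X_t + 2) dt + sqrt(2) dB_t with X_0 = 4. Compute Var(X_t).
Var(X_t) = 5/4 - 5*exp(-8*t/5)/4

The variance V(t) = Var(X_t) satisfies V'(t) = 2 a V(t) + c^2 with V(0) = 0 (drift coefficient is linear in X, diffusion is constant). With a = -4/5, c = sqrt(2), the solution is
  V(t) = (c^2 / (2 a)) * (exp(2 a t) - 1)
       = (sqrt(2)^2 / (2*(-4/5))) * (exp((-8/5) t) - 1)
       = 5/4 - 5*exp(-8*t/5)/4.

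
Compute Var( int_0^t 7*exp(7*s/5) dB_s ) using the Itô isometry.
Var = 35*exp(14*t/5)/2 - 35/2

The Itô integral of a deterministic integrand f(s) has mean 0 because each increment f(s) * (B_{s+ds} - B_s) has mean 0. By the Itô isometry:
  Var( int_0^t f(s) dB_s ) = E[ (int_0^t f(s) dB_s)^2 ] = int_0^t f(s)^2 ds.
Here f(s) = 7*exp(7*s/5), so f(s)^2 = 49*exp(14*s/5). Integrate:
  int_0^t (49*exp(14*s/5)) ds = 35*exp(14*t/5)/2 - 35/2.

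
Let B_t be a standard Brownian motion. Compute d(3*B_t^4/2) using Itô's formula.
d(3*B_t^4/2) = (9*B_t^2) dt + (6*B_t^3) dB_t

Itô's formula for f(B_t) gives d f(B_t) = f'(B_t) dB_t + (1/2) f''(B_t) dt. Compute derivatives of f(x) = 3*x^4/2:
  f'(x)  = 6*x^3
  f''(x) = 18*x^2
Substitute x = B_t and multiply the f'' term by 1/2:
  drift     = (1/2) * (18*x^2) evaluated at B_t = 9*B_t^2
  diffusion = (6*x^3) evaluated at B_t = 6*B_t^3
Therefore d(3*B_t^4/2) = (9*B_t^2) dt + (6*B_t^3) dB_t.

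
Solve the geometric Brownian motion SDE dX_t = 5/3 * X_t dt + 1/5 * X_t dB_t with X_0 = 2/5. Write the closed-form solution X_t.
X_t = 2/5 * exp((247/150) * t + (1/5) * B_t)

For GBM dX = mu X dt + sigma X dB with X_0 = x_0, apply Itô to Y = log X: dY = (mu - sigma^2/2) dt + sigma dB, so Y_t = log(x_0) + (mu - sigma^2/2) t + sigma B_t and hence X_t = x_0 * exp((mu - sigma^2/2) t + sigma B_t).
With mu = 5/3, sigma = 1/5, x_0 = 2/5, this gives:
  X_t = 2/5 * exp((247/150) * t + (1/5) * B_t).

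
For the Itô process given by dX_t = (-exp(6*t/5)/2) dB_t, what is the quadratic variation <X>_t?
<X>_t = 5*exp(12*t/5)/48 - 5/48

For an Itô process dX_t = a(t) dt + b(t) dB_t, the quadratic variation is <X>_t = int_0^t b(s)^2 ds (the drift term does not contribute). Here b(s) = -exp(6*s/5)/2, so
  b(s)^2 = exp(12*s/5)/4.
Integrating from 0 to t:
  <X>_t = int_0^t (exp(12*s/5)/4) ds = 5*exp(12*t/5)/48 - 5/48.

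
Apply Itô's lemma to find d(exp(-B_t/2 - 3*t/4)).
d(exp(-B_t/2 - 3*t/4)) = (-5*exp(-B_t/2 - 3*t/4)/8) dt + (-exp(-B_t/2 - 3*t/4)/2) dB_t

Itô's formula for f(t, x): d f(t, B_t) = (f_t + (1/2) f_xx) dt + f_x dB_t. Compute partials of f(t, x) = exp(-3*t/4 - x/2):
  f_t(t,x)  = -3*exp(-3*t/4 - x/2)/4
  f_x(t,x)  = -exp(-3*t/4 - x/2)/2
  f_xx(t,x) = exp(-3*t/4 - x/2)/4
Assemble drift = f_t + (1/2) f_xx = -5*exp(-3*t/4 - x/2)/8 and diffusion = f_x = -exp(-3*t/4 - x/2)/2. Substituting x = B_t:
  d(exp(-B_t/2 - 3*t/4)) = (-5*exp(-B_t/2 - 3*t/4)/8) dt + (-exp(-B_t/2 - 3*t/4)/2) dB_t.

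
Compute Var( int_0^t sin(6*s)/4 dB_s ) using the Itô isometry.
Var = t/32 - sin(12*t)/384

The Itô integral of a deterministic integrand f(s) has mean 0 because each increment f(s) * (B_{s+ds} - B_s) has mean 0. By the Itô isometry:
  Var( int_0^t f(s) dB_s ) = E[ (int_0^t f(s) dB_s)^2 ] = int_0^t f(s)^2 ds.
Here f(s) = sin(6*s)/4, so f(s)^2 = sin(6*s)^2/16. Integrate:
  int_0^t (sin(6*s)^2/16) ds = t/32 - sin(12*t)/384.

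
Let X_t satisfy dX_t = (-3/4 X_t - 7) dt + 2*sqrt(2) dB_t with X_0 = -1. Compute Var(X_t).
Var(X_t) = 16/3 - 16*exp(-3*t/2)/3

The variance V(t) = Var(X_t) satisfies V'(t) = 2 a V(t) + c^2 with V(0) = 0 (drift coefficient is linear in X, diffusion is constant). With a = -3/4, c = 2*sqrt(2), the solution is
  V(t) = (c^2 / (2 a)) * (exp(2 a t) - 1)
       = ((2*sqrt(2))^2 / (2*(-3/4))) * (exp((-3/2) t) - 1)
       = 16/3 - 16*exp(-3*t/2)/3.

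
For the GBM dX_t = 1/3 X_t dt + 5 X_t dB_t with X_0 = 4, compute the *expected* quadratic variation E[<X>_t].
E[<X>_t] = 1200*exp(77*t/3)/77 - 1200/77

<X>_t = int_0^t (5 * X_s)^2 ds. Taking expectation inside the integral: E[<X>_t] = 5^2 * int_0^t E[X_s^2] ds. For GBM, E[X_s^2] = x_0^2 * exp((2 mu + sigma^2) s). Integrating:
  E[<X>_t] = 5^2 * 4^2 * (exp((2*(1/3) + 5^2) t) - 1) / (2*(1/3) + 5^2)
           = 5^2 * 4^2 * (exp((77/3) t) - 1) / (77/3) = 1200*exp(77*t/3)/77 - 1200/77.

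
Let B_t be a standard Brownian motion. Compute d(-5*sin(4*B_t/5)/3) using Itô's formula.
d(-5*sin(4*B_t/5)/3) = (8*sin(4*B_t/5)/15) dt + (-4*cos(4*B_t/5)/3) dB_t

Itô's formula for f(B_t) gives d f(B_t) = f'(B_t) dB_t + (1/2) f''(B_t) dt. Compute derivatives of f(x) = -5*sin(4*x/5)/3:
  f'(x)  = -4*cos(4*x/5)/3
  f''(x) = 16*sin(4*x/5)/15
Substitute x = B_t and multiply the f'' term by 1/2:
  drift     = (1/2) * (16*sin(4*x/5)/15) evaluated at B_t = 8*sin(4*B_t/5)/15
  diffusion = (-4*cos(4*x/5)/3) evaluated at B_t = -4*cos(4*B_t/5)/3
Therefore d(-5*sin(4*B_t/5)/3) = (8*sin(4*B_t/5)/15) dt + (-4*cos(4*B_t/5)/3) dB_t.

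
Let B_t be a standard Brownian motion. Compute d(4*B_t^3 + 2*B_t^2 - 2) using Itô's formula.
d(4*B_t^3 + 2*B_t^2 - 2) = (12*B_t + 2) dt + (4*B_t*(3*B_t + 1)) dB_t

Itô's formula for f(B_t) gives d f(B_t) = f'(B_t) dB_t + (1/2) f''(B_t) dt. Compute derivatives of f(x) = 4*x^3 + 2*x^2 - 2:
  f'(x)  = 4*x*(3*x + 1)
  f''(x) = 24*x + 4
Substitute x = B_t and multiply the f'' term by 1/2:
  drift     = (1/2) * (24*x + 4) evaluated at B_t = 12*B_t + 2
  diffusion = (4*x*(3*x + 1)) evaluated at B_t = 4*B_t*(3*B_t + 1)
Therefore d(4*B_t^3 + 2*B_t^2 - 2) = (12*B_t + 2) dt + (4*B_t*(3*B_t + 1)) dB_t.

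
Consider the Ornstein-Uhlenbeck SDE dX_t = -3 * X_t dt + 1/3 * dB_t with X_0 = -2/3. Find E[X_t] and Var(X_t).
E[X_t] = -2*exp(-3*t)/3; Var(X_t) = 1/54 - exp(-6*t)/54

The OU SDE dX = -theta X dt + sigma dB admits the integrating factor exp(theta t): d(exp(theta t) X_t) = sigma exp(theta t) dB_t. Integrating from 0 to t:
  X_t = x_0 * exp(-theta t) + sigma * int_0^t exp(-theta (t-s)) dB_s.
The Itô integral has mean 0 and (by the Itô isometry) variance sigma^2 * int_0^t exp(-2 theta (t - s)) ds = sigma^2 * (1 - exp(-2 theta t)) / (2 theta).
With theta = 3, sigma = 1/3, x_0 = -2/3:
  E[X_t] = -2/3 * exp(-3 t) = -2*exp(-3*t)/3
  Var(X_t) = (1/3)^2 * (1 - exp(-2*3 t)) / (2 * 3) = 1/54 - exp(-6*t)/54.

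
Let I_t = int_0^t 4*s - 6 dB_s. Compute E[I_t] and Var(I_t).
E[I_t] = 0; Var(I_t) = 4*t*(4*t^2 - 18*t + 27)/3

The Itô integral of a deterministic integrand f(s) has mean 0 because each increment f(s) * (B_{s+ds} - B_s) has mean 0. By the Itô isometry:
  Var( int_0^t f(s) dB_s ) = E[ (int_0^t f(s) dB_s)^2 ] = int_0^t f(s)^2 ds.
Here f(s) = 4*s - 6, so f(s)^2 = 4*(2*s - 3)^2. Integrate:
  int_0^t (4*(2*s - 3)^2) ds = 4*t*(4*t^2 - 18*t + 27)/3.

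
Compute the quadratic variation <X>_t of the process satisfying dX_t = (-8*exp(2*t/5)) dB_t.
<X>_t = 80*exp(4*t/5) - 80

For an Itô process dX_t = a(t) dt + b(t) dB_t, the quadratic variation is <X>_t = int_0^t b(s)^2 ds (the drift term does not contribute). Here b(s) = -8*exp(2*s/5), so
  b(s)^2 = 64*exp(4*s/5).
Integrating from 0 to t:
  <X>_t = int_0^t (64*exp(4*s/5)) ds = 80*exp(4*t/5) - 80.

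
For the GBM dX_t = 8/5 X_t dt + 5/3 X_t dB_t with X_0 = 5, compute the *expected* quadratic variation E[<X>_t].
E[<X>_t] = 3125*exp(269*t/45)/269 - 3125/269

<X>_t = int_0^t ((5/3) * X_s)^2 ds. Taking expectation inside the integral: E[<X>_t] = (5/3)^2 * int_0^t E[X_s^2] ds. For GBM, E[X_s^2] = x_0^2 * exp((2 mu + sigma^2) s). Integrating:
  E[<X>_t] = (5/3)^2 * 5^2 * (exp((2*(8/5) + (5/3)^2) t) - 1) / (2*(8/5) + (5/3)^2)
           = (5/3)^2 * 5^2 * (exp((269/45) t) - 1) / (269/45) = 3125*exp(269*t/45)/269 - 3125/269.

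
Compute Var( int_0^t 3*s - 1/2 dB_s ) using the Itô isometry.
Var = t*(12*t^2 - 6*t + 1)/4

The Itô integral of a deterministic integrand f(s) has mean 0 because each increment f(s) * (B_{s+ds} - B_s) has mean 0. By the Itô isometry:
  Var( int_0^t f(s) dB_s ) = E[ (int_0^t f(s) dB_s)^2 ] = int_0^t f(s)^2 ds.
Here f(s) = 3*s - 1/2, so f(s)^2 = (6*s - 1)^2/4. Integrate:
  int_0^t ((6*s - 1)^2/4) ds = t*(12*t^2 - 6*t + 1)/4.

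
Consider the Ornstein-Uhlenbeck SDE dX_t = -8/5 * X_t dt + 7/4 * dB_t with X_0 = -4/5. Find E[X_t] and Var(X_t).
E[X_t] = -4*exp(-8*t/5)/5; Var(X_t) = 245/256 - 245*exp(-16*t/5)/256

The OU SDE dX = -theta X dt + sigma dB admits the integrating factor exp(theta t): d(exp(theta t) X_t) = sigma exp(theta t) dB_t. Integrating from 0 to t:
  X_t = x_0 * exp(-theta t) + sigma * int_0^t exp(-theta (t-s)) dB_s.
The Itô integral has mean 0 and (by the Itô isometry) variance sigma^2 * int_0^t exp(-2 theta (t - s)) ds = sigma^2 * (1 - exp(-2 theta t)) / (2 theta).
With theta = 8/5, sigma = 7/4, x_0 = -4/5:
  E[X_t] = -4/5 * exp(-8/5 t) = -4*exp(-8*t/5)/5
  Var(X_t) = (7/4)^2 * (1 - exp(-2*8/5 t)) / (2 * 8/5) = 245/256 - 245*exp(-16*t/5)/256.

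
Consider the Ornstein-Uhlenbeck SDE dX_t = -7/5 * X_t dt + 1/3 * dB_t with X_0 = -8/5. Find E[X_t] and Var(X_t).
E[X_t] = -8*exp(-7*t/5)/5; Var(X_t) = 5/126 - 5*exp(-14*t/5)/126

The OU SDE dX = -theta X dt + sigma dB admits the integrating factor exp(theta t): d(exp(theta t) X_t) = sigma exp(theta t) dB_t. Integrating from 0 to t:
  X_t = x_0 * exp(-theta t) + sigma * int_0^t exp(-theta (t-s)) dB_s.
The Itô integral has mean 0 and (by the Itô isometry) variance sigma^2 * int_0^t exp(-2 theta (t - s)) ds = sigma^2 * (1 - exp(-2 theta t)) / (2 theta).
With theta = 7/5, sigma = 1/3, x_0 = -8/5:
  E[X_t] = -8/5 * exp(-7/5 t) = -8*exp(-7*t/5)/5
  Var(X_t) = (1/3)^2 * (1 - exp(-2*7/5 t)) / (2 * 7/5) = 5/126 - 5*exp(-14*t/5)/126.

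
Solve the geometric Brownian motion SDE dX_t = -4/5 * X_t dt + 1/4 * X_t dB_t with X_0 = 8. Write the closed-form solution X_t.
X_t = 8 * exp((-133/160) * t + (1/4) * B_t)

For GBM dX = mu X dt + sigma X dB with X_0 = x_0, apply Itô to Y = log X: dY = (mu - sigma^2/2) dt + sigma dB, so Y_t = log(x_0) + (mu - sigma^2/2) t + sigma B_t and hence X_t = x_0 * exp((mu - sigma^2/2) t + sigma B_t).
With mu = -4/5, sigma = 1/4, x_0 = 8, this gives:
  X_t = 8 * exp((-133/160) * t + (1/4) * B_t).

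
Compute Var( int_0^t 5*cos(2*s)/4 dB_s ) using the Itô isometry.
Var = 25*t/32 + 25*sin(4*t)/128

The Itô integral of a deterministic integrand f(s) has mean 0 because each increment f(s) * (B_{s+ds} - B_s) has mean 0. By the Itô isometry:
  Var( int_0^t f(s) dB_s ) = E[ (int_0^t f(s) dB_s)^2 ] = int_0^t f(s)^2 ds.
Here f(s) = 5*cos(2*s)/4, so f(s)^2 = 25*cos(2*s)^2/16. Integrate:
  int_0^t (25*cos(2*s)^2/16) ds = 25*t/32 + 25*sin(4*t)/128.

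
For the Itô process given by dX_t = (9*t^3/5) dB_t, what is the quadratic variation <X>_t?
<X>_t = 81*t^7/175

For an Itô process dX_t = a(t) dt + b(t) dB_t, the quadratic variation is <X>_t = int_0^t b(s)^2 ds (the drift term does not contribute). Here b(s) = 9*s^3/5, so
  b(s)^2 = 81*s^6/25.
Integrating from 0 to t:
  <X>_t = int_0^t (81*s^6/25) ds = 81*t^7/175.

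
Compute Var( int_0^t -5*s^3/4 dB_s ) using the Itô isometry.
Var = 25*t^7/112

The Itô integral of a deterministic integrand f(s) has mean 0 because each increment f(s) * (B_{s+ds} - B_s) has mean 0. By the Itô isometry:
  Var( int_0^t f(s) dB_s ) = E[ (int_0^t f(s) dB_s)^2 ] = int_0^t f(s)^2 ds.
Here f(s) = -5*s^3/4, so f(s)^2 = 25*s^6/16. Integrate:
  int_0^t (25*s^6/16) ds = 25*t^7/112.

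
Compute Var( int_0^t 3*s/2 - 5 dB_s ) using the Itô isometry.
Var = t*(3*t^2 - 30*t + 100)/4

The Itô integral of a deterministic integrand f(s) has mean 0 because each increment f(s) * (B_{s+ds} - B_s) has mean 0. By the Itô isometry:
  Var( int_0^t f(s) dB_s ) = E[ (int_0^t f(s) dB_s)^2 ] = int_0^t f(s)^2 ds.
Here f(s) = 3*s/2 - 5, so f(s)^2 = (3*s - 10)^2/4. Integrate:
  int_0^t ((3*s - 10)^2/4) ds = t*(3*t^2 - 30*t + 100)/4.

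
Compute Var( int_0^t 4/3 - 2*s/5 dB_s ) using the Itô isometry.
Var = 4*t*(3*t^2 - 30*t + 100)/225

The Itô integral of a deterministic integrand f(s) has mean 0 because each increment f(s) * (B_{s+ds} - B_s) has mean 0. By the Itô isometry:
  Var( int_0^t f(s) dB_s ) = E[ (int_0^t f(s) dB_s)^2 ] = int_0^t f(s)^2 ds.
Here f(s) = 4/3 - 2*s/5, so f(s)^2 = 4*(3*s - 10)^2/225. Integrate:
  int_0^t (4*(3*s - 10)^2/225) ds = 4*t*(3*t^2 - 30*t + 100)/225.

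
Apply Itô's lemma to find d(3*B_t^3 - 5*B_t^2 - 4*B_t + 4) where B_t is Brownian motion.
d(3*B_t^3 - 5*B_t^2 - 4*B_t + 4) = (9*B_t - 5) dt + (9*B_t^2 - 10*B_t - 4) dB_t

Itô's formula for f(B_t) gives d f(B_t) = f'(B_t) dB_t + (1/2) f''(B_t) dt. Compute derivatives of f(x) = 3*x^3 - 5*x^2 - 4*x + 4:
  f'(x)  = 9*x^2 - 10*x - 4
  f''(x) = 18*x - 10
Substitute x = B_t and multiply the f'' term by 1/2:
  drift     = (1/2) * (18*x - 10) evaluated at B_t = 9*B_t - 5
  diffusion = (9*x^2 - 10*x - 4) evaluated at B_t = 9*B_t^2 - 10*B_t - 4
Therefore d(3*B_t^3 - 5*B_t^2 - 4*B_t + 4) = (9*B_t - 5) dt + (9*B_t^2 - 10*B_t - 4) dB_t.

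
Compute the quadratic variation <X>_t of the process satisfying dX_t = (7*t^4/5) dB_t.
<X>_t = 49*t^9/225

For an Itô process dX_t = a(t) dt + b(t) dB_t, the quadratic variation is <X>_t = int_0^t b(s)^2 ds (the drift term does not contribute). Here b(s) = 7*s^4/5, so
  b(s)^2 = 49*s^8/25.
Integrating from 0 to t:
  <X>_t = int_0^t (49*s^8/25) ds = 49*t^9/225.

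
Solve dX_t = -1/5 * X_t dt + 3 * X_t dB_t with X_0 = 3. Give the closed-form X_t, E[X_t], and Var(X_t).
X_t = 3 * exp((-47/10) t + (3) B_t); E[X_t] = 3*exp(-t/5); Var(X_t) = (9*exp(9*t) - 9)*exp(-2*t/5)

For GBM dX = mu X dt + sigma X dB with X_0 = x_0, apply Itô to Y = log X: dY = (mu - sigma^2/2) dt + sigma dB, so Y_t = log(x_0) + (mu - sigma^2/2) t + sigma B_t and hence X_t = x_0 * exp((mu - sigma^2/2) t + sigma B_t).
With mu = -1/5, sigma = 3, x_0 = 3, this gives:
  X_t = 3 * exp((-47/10) * t + (3) * B_t).
Since sigma*B_t ~ Normal(0, sigma^2 t), E[exp(sigma*B_t)] = exp(sigma^2 t / 2); so E[X_t] = x_0 * exp((mu - sigma^2/2) t) * exp(sigma^2 t / 2) = x_0 * exp(mu t) = 3*exp(-t/5).
Var(X_t) = E[X_t^2] - (E[X_t])^2 = x_0^2 * exp(2 mu t) * (exp(sigma^2 t) - 1) = (9*exp(9*t) - 9)*exp(-2*t/5).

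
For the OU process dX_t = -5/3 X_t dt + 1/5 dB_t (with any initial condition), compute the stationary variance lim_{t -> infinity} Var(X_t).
lim Var(X_t) = 3/250

The OU SDE dX = -theta X dt + sigma dB admits the integrating factor exp(theta t): d(exp(theta t) X_t) = sigma exp(theta t) dB_t. Integrating from 0 to t gives X_t = x_0 * exp(-theta t) + sigma * int_0^t exp(-theta (t-s)) dB_s for any initial x_0. The Itô integral has variance (by the Itô isometry) sigma^2 * int_0^t exp(-2 theta (t - s)) ds = sigma^2 * (1 - exp(-2 theta t)) / (2 theta), independent of x_0.
With theta = 5/3, sigma = 1/5:
  Var(X_t) = (1/5)^2 * (1 - exp(-2*5/3 t)) / (2 * 5/3) = 3/250 - 3*exp(-10*t/3)/250.
As t -> infinity, exp(-2*5/3 t) -> 0, so the stationary variance is sigma^2 / (2 theta) = 3/250.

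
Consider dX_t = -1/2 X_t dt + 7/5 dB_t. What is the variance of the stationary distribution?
lim Var(X_t) = 49/25

The OU SDE dX = -theta X dt + sigma dB admits the integrating factor exp(theta t): d(exp(theta t) X_t) = sigma exp(theta t) dB_t. Integrating from 0 to t gives X_t = x_0 * exp(-theta t) + sigma * int_0^t exp(-theta (t-s)) dB_s for any initial x_0. The Itô integral has variance (by the Itô isometry) sigma^2 * int_0^t exp(-2 theta (t - s)) ds = sigma^2 * (1 - exp(-2 theta t)) / (2 theta), independent of x_0.
With theta = 1/2, sigma = 7/5:
  Var(X_t) = (7/5)^2 * (1 - exp(-2*1/2 t)) / (2 * 1/2) = 49/25 - 49*exp(-t)/25.
As t -> infinity, exp(-2*1/2 t) -> 0, so the stationary variance is sigma^2 / (2 theta) = 49/25.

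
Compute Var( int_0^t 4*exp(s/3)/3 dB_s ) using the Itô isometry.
Var = 8*exp(2*t/3)/3 - 8/3

The Itô integral of a deterministic integrand f(s) has mean 0 because each increment f(s) * (B_{s+ds} - B_s) has mean 0. By the Itô isometry:
  Var( int_0^t f(s) dB_s ) = E[ (int_0^t f(s) dB_s)^2 ] = int_0^t f(s)^2 ds.
Here f(s) = 4*exp(s/3)/3, so f(s)^2 = 16*exp(2*s/3)/9. Integrate:
  int_0^t (16*exp(2*s/3)/9) ds = 8*exp(2*t/3)/3 - 8/3.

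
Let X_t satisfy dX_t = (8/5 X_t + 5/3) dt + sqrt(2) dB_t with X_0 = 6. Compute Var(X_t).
Var(X_t) = 5*exp(16*t/5)/8 - 5/8

The variance V(t) = Var(X_t) satisfies V'(t) = 2 a V(t) + c^2 with V(0) = 0 (drift coefficient is linear in X, diffusion is constant). With a = 8/5, c = sqrt(2), the solution is
  V(t) = (c^2 / (2 a)) * (exp(2 a t) - 1)
       = (sqrt(2)^2 / (2*(8/5))) * (exp((16/5) t) - 1)
       = 5*exp(16*t/5)/8 - 5/8.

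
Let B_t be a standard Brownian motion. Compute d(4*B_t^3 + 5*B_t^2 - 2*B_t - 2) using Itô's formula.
d(4*B_t^3 + 5*B_t^2 - 2*B_t - 2) = (12*B_t + 5) dt + (12*B_t^2 + 10*B_t - 2) dB_t

Itô's formula for f(B_t) gives d f(B_t) = f'(B_t) dB_t + (1/2) f''(B_t) dt. Compute derivatives of f(x) = 4*x^3 + 5*x^2 - 2*x - 2:
  f'(x)  = 12*x^2 + 10*x - 2
  f''(x) = 24*x + 10
Substitute x = B_t and multiply the f'' term by 1/2:
  drift     = (1/2) * (24*x + 10) evaluated at B_t = 12*B_t + 5
  diffusion = (12*x^2 + 10*x - 2) evaluated at B_t = 12*B_t^2 + 10*B_t - 2
Therefore d(4*B_t^3 + 5*B_t^2 - 2*B_t - 2) = (12*B_t + 5) dt + (12*B_t^2 + 10*B_t - 2) dB_t.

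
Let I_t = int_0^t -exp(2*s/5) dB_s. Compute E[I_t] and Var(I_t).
E[I_t] = 0; Var(I_t) = 5*exp(4*t/5)/4 - 5/4

The Itô integral of a deterministic integrand f(s) has mean 0 because each increment f(s) * (B_{s+ds} - B_s) has mean 0. By the Itô isometry:
  Var( int_0^t f(s) dB_s ) = E[ (int_0^t f(s) dB_s)^2 ] = int_0^t f(s)^2 ds.
Here f(s) = -exp(2*s/5), so f(s)^2 = exp(4*s/5). Integrate:
  int_0^t (exp(4*s/5)) ds = 5*exp(4*t/5)/4 - 5/4.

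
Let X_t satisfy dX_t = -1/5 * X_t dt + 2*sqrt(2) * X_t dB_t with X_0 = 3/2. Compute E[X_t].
E[X_t] = 3*exp(-t/5)/2

For GBM dX = mu X dt + sigma X dB with X_0 = x_0, apply Itô to Y = log X: dY = (mu - sigma^2/2) dt + sigma dB, so Y_t = log(x_0) + (mu - sigma^2/2) t + sigma B_t and hence X_t = x_0 * exp((mu - sigma^2/2) t + sigma B_t).
With mu = -1/5, sigma = 2*sqrt(2), x_0 = 3/2, this gives:
  X_t = 3/2 * exp((-21/5) * t + (2*sqrt(2)) * B_t).
Since sigma*B_t ~ Normal(0, sigma^2 t), E[exp(sigma*B_t)] = exp(sigma^2 t / 2); so E[X_t] = x_0 * exp((mu - sigma^2/2) t) * exp(sigma^2 t / 2) = x_0 * exp(mu t) = 3*exp(-t/5)/2.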